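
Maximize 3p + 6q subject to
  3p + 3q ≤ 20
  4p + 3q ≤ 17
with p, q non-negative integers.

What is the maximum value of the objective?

30

The continuous relaxation peaks at (0, 5.67) with value 34.00; rounding to a feasible lattice point costs some objective.
(p,q)=(0,5) is feasible, giving 30.
(p,q)=(1,4) is feasible, giving 27.
(p,q)=(0,4) is feasible, giving 24.
Maximum is 30 at (p,q)=(0,5).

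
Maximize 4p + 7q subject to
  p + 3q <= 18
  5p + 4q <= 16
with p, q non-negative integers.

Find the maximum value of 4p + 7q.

(p,q)=(0,4) is feasible, giving 28.
(p,q)=(0,3) is feasible, giving 21.
No feasible integer point exceeds 28.

28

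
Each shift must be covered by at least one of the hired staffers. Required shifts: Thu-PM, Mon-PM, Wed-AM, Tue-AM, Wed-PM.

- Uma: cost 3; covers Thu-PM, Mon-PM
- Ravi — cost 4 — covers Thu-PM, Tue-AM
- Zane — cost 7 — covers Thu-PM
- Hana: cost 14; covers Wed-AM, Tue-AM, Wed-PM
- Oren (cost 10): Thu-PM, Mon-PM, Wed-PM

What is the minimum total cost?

17

Choose Uma and Hana: together they cover Thu-PM, Mon-PM, Wed-AM, Tue-AM, Wed-PM — every shift.
Total cost: 3 + 14 = 17.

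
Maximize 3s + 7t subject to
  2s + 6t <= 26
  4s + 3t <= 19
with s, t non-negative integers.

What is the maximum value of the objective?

31

Relaxing integrality, the LP optimum is 31.67 at (s,t) = (2, 3.67), which is not an integer point.
(s,t)=(1,4) is feasible, giving 31.
(s,t)=(0,4) is feasible, giving 28.
(s,t)=(2,3) is feasible, giving 27.
(s,t)=(1,3) is feasible, giving 24.
Maximum is 31 at (s,t)=(1,4).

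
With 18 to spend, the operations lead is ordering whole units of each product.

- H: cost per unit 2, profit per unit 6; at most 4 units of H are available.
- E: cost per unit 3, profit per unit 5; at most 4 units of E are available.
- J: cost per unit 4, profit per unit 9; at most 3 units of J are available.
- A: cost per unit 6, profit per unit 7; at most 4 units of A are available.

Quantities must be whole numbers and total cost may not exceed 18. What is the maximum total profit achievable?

45

Take 3×H and 3×J: cost 18 ≤ 18, profit 3·6 + 3·9 = 45.
No other integer combination yields more.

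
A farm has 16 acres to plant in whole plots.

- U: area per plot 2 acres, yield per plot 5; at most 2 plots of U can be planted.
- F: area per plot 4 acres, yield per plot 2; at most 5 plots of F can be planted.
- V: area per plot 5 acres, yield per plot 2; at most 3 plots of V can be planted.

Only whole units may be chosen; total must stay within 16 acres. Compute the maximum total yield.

16

2×U and 3×F: area 16 ≤ 16, yield 2·5 + 3·2 = 16.
2×U and 2×V: area 14 ≤ 16, yield 2·5 + 2·2 = 14.
Best is 16.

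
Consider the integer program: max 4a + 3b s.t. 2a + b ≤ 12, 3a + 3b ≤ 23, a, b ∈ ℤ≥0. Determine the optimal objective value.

26

(a,b)=(5,2) is feasible, giving 26.
(a,b)=(4,3) is feasible, giving 25.
(a,b)=(3,4) is feasible, giving 24.
The best lattice point is (5,2), giving 26.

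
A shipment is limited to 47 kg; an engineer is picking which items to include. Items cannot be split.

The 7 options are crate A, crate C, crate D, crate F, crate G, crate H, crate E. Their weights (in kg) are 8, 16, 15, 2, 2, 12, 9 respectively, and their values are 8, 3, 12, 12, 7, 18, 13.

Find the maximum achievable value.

Allowing fractional choices, the relaxed optimum would be about 69.2, but items are indivisible.
crate D + crate F + crate G + crate H + crate E: weight 15 + 2 + 2 + 12 + 9 = 40 ≤ 47, value 12 + 12 + 7 + 18 + 13 = 62.
crate A + crate D + crate F + crate H + crate E: weight 8 + 15 + 2 + 12 + 9 = 46 ≤ 47, value 8 + 12 + 12 + 18 + 13 = 63.
Best is crate A, crate D, crate F, crate H, and crate E with total value 63.

63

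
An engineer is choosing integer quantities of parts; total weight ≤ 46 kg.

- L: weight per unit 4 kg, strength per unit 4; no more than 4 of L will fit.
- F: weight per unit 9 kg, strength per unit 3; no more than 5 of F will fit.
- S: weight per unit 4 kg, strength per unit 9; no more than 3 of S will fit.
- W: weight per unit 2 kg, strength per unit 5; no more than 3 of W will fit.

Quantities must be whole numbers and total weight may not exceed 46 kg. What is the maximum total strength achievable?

61

This is a bounded integer knapsack.
W has the best ratio (5/2); taking only W gives at most 3×5 = 15 (stopped by the supply cap of 3).
Mixing does better — 4×L, 1×F, 3×S, and 3×W: weight 43 ≤ 46, strength 4·4 + 1·3 + 3·9 + 3·5 = 61.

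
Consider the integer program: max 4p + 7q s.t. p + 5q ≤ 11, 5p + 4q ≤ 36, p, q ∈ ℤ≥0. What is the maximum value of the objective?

The continuous relaxation peaks at (6.48, 0.905) with value 32.24; rounding to a feasible lattice point costs some objective.
(p,q)=(6,1): 1·6+5·1=11≤11, 5·6+4·1=34≤36, objective 31.
(p,q)=(7,0): 1·7+5·0=7≤11, 5·7+4·0=35≤36, objective 28.
(p,q)=(5,1): 1·5+5·1=10≤11, 5·5+4·1=29≤36, objective 27.
(p,q)=(6,0): 1·6+5·0=6≤11, 5·6+4·0=30≤36, objective 24.
No feasible integer point exceeds 31.

31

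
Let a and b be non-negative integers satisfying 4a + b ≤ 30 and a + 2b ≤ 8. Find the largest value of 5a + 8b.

The continuous relaxation peaks at (7.43, 0.286) with value 39.43; rounding to a feasible lattice point costs some objective.
(a,b)=(6,1): 4·6+1·1=25≤30, 1·6+2·1=8≤8, objective 38.
(a,b)=(7,0): 4·7+1·0=28≤30, 1·7+2·0=7≤8, objective 35.
No feasible integer point exceeds 38.

38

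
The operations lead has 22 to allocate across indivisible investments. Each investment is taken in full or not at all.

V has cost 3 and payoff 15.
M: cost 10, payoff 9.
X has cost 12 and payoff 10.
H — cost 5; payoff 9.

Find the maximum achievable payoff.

34

Allowing fractional choices, the relaxed optimum would be about 36.3, but investments are indivisible.
V + M + H: cost 3 + 10 + 5 = 18 ≤ 22, payoff 15 + 9 + 9 = 33.
V + X + H: cost 3 + 12 + 5 = 20 ≤ 22, payoff 15 + 10 + 9 = 34.
Best is V, X, and H with total payoff 34.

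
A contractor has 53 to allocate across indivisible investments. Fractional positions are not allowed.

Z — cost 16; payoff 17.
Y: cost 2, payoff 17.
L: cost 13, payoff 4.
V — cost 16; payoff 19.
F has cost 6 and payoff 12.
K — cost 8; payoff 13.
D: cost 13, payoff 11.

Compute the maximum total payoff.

78

Allowing fractional choices, the relaxed optimum would be about 82.2, but investments are indivisible.
Z + Y + V + F + K: cost 16 + 2 + 16 + 6 + 8 = 48 ≤ 53, payoff 17 + 17 + 19 + 12 + 13 = 78.
Y + V + F + K + D: cost 2 + 16 + 6 + 8 + 13 = 45 ≤ 53, payoff 17 + 19 + 12 + 13 + 11 = 72.
Z + Y + V + F + D: cost 16 + 2 + 16 + 6 + 13 = 53 ≤ 53, payoff 17 + 17 + 19 + 12 + 11 = 76.
Best is Z, Y, V, F, and K with total payoff 78.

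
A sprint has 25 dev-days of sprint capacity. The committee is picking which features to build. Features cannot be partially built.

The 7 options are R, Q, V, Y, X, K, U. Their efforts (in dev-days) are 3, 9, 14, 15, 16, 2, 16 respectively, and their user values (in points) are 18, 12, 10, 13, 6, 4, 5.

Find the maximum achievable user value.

Treat it as a binary knapsack problem.
Take R, Y, and K: effort 3 + 15 + 2 = 20 ≤ 25, user value 18 + 13 + 4 = 35.
No other feasible combination does better.

35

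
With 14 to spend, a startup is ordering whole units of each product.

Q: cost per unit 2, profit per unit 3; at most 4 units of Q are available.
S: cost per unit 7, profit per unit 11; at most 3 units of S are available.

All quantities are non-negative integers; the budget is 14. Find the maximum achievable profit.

22

S has the best ratio (11/7); taking only S gives at most 2×11 = 22 (stopped by the cost limit).
Optimal: 2×S: cost 14 ≤ 14, profit 2·11 = 22.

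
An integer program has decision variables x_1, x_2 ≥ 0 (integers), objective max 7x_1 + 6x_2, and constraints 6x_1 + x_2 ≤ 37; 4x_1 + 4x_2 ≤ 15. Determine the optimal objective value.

21

The continuous relaxation peaks at (3.75, 0) with value 26.25; rounding to a feasible lattice point costs some objective.
(x_1,x_2)=(3,0): 6·3+1·0=18≤37, 4·3+4·0=12≤15, objective 21.
(x_1,x_2)=(2,1): 6·2+1·1=13≤37, 4·2+4·1=12≤15, objective 20.
(x_1,x_2)=(2,0): 6·2+1·0=12≤37, 4·2+4·0=8≤15, objective 14.
The best lattice point is (3,0), giving 21.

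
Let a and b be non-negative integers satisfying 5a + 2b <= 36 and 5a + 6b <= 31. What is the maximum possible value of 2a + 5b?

25

(a,b)=(0,5): 5·0+2·5=10≤36, 5·0+6·5=30≤31, objective 25.
(a,b)=(1,4): 5·1+2·4=13≤36, 5·1+6·4=29≤31, objective 22.
(a,b)=(0,4): 5·0+2·4=8≤36, 5·0+6·4=24≤31, objective 20.
Maximum is 25 at (a,b)=(0,5).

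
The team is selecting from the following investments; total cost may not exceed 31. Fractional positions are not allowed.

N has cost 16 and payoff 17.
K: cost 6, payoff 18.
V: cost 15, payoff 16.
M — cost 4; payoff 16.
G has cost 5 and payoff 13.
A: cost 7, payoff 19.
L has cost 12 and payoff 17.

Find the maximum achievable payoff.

70

K + M + A + L: cost 6 + 4 + 7 + 12 = 29 ≤ 31, payoff 18 + 16 + 19 + 17 = 70.
K + M + G + A: cost 6 + 4 + 5 + 7 = 22 ≤ 31, payoff 18 + 16 + 13 + 19 = 66.
K + G + A + L: cost 6 + 5 + 7 + 12 = 30 ≤ 31, payoff 18 + 13 + 19 + 17 = 67.
Best is K, M, A, and L with total payoff 70.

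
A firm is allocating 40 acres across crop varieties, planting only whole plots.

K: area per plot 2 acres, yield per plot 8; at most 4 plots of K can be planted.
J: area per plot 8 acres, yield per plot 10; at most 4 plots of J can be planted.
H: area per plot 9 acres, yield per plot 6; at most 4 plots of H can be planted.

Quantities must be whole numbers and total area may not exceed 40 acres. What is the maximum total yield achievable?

72

K has the best ratio (8/2); taking only K gives at most 4×8 = 32 (stopped by the supply cap of 4).
Mixing does better — 4×K and 4×J: area 40 ≤ 40, yield 4·8 + 4·10 = 72.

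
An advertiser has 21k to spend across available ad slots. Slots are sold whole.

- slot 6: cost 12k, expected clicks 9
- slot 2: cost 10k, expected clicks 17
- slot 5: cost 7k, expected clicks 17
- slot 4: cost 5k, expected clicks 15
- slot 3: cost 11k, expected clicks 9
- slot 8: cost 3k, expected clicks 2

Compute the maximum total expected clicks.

36

This is a 0-1 knapsack instance.
Allowing fractional choices, the relaxed optimum would be about 47.3, but ad slots are indivisible.
slot 2 + slot 5 + slot 8: cost 10 + 7 + 3 = 20 ≤ 21, expected clicks 17 + 17 + 2 = 36.
slot 5 + slot 4 + slot 8: cost 7 + 5 + 3 = 15 ≤ 21, expected clicks 17 + 15 + 2 = 34.
slot 2 + slot 5: cost 10 + 7 = 17 ≤ 21, expected clicks 17 + 17 = 34.
Best is slot 2, slot 5, and slot 8 with total expected clicks 36.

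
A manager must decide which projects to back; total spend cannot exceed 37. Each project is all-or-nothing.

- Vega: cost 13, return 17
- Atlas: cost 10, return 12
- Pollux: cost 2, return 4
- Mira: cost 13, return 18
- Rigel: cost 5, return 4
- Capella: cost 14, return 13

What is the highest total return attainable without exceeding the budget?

47

Vega + Pollux + Mira + Rigel: cost 13 + 2 + 13 + 5 = 33 ≤ 37, return 17 + 4 + 18 + 4 = 43.
Vega + Atlas + Mira: cost 13 + 10 + 13 = 36 ≤ 37, return 17 + 12 + 18 = 47.
Best is Vega, Atlas, and Mira with total return 47.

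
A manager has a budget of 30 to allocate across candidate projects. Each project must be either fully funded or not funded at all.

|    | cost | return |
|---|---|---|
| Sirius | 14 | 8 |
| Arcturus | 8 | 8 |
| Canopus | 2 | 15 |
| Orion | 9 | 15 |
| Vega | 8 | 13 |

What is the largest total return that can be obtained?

51

This is an integer program with binary decision variables.
Take Arcturus, Canopus, Orion, and Vega: cost 8 + 2 + 9 + 8 = 27 ≤ 30, return 8 + 15 + 15 + 13 = 51.
No other feasible combination does better.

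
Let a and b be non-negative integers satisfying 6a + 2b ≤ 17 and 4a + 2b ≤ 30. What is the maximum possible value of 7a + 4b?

The continuous relaxation peaks at (0, 8.5) with value 34.00; rounding to a feasible lattice point costs some objective.
(a,b)=(0,8) is feasible, giving 32.
(a,b)=(0,7) is feasible, giving 28.
The best lattice point is (0,8), giving 32.

32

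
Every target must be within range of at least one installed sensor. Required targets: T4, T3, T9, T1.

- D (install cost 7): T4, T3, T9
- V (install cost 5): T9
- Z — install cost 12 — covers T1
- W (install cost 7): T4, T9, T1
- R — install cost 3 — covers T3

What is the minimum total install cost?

The greedy cost-per-new-target heuristic would pick D and W for 14, but a cheaper cover exists.
Choose W and R: together they cover T4, T3, T9, T1 — every target.
Total install cost: 7 + 3 = 10.
No cover costs less than 10.

10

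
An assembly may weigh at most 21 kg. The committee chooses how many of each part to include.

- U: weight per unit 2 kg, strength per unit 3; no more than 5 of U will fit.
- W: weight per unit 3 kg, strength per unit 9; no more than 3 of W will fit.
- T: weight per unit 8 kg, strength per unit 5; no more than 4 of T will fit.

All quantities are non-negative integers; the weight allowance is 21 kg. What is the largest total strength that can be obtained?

42

4×U and 3×W: weight 17 ≤ 21, strength 4·3 + 3·9 = 39.
5×U and 3×W: weight 19 ≤ 21, strength 5·3 + 3·9 = 42.
Best is 42.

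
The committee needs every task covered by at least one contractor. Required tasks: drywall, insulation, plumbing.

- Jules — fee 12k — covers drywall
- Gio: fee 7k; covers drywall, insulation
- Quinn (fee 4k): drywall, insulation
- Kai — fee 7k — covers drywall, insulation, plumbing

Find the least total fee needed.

Kai alone covers drywall, insulation, plumbing — every task.
Total fee: 7.

7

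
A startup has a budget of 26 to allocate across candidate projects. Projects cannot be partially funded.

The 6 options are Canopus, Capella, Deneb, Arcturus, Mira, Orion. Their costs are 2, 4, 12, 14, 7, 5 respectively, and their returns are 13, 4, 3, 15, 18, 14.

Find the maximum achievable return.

Allowing fractional choices, the relaxed optimum would be about 57.9, but projects are indivisible.
Canopus + Capella + Mira + Orion: cost 2 + 4 + 7 + 5 = 18 ≤ 26, return 13 + 4 + 18 + 14 = 49.
Arcturus + Mira + Orion: cost 14 + 7 + 5 = 26 ≤ 26, return 15 + 18 + 14 = 47.
Canopus + Deneb + Mira + Orion: cost 2 + 12 + 7 + 5 = 26 ≤ 26, return 13 + 3 + 18 + 14 = 48.
Best is Canopus, Capella, Mira, and Orion with total return 49.

49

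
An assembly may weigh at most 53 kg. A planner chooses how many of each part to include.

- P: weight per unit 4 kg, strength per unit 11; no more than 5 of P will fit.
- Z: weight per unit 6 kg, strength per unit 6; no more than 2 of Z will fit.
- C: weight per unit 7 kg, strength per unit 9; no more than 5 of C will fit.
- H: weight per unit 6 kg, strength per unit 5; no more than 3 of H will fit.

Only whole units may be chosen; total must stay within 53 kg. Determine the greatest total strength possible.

This is a bounded integer knapsack.
Take 5×P, 2×Z, and 3×C: weight 53 ≤ 53, strength 5·11 + 2·6 + 3·9 = 94.
P has the best ratio (11/4) and is taken to its limit of 5; remaining capacity is filled optimally with the others.

94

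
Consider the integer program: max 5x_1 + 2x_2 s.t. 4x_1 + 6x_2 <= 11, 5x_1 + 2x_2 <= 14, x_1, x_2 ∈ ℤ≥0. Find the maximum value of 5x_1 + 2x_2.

Relaxing integrality, the LP optimum is 13.75 at (x_1,x_2) = (2.75, 0), which is not an integer point.
(x_1,x_2)=(2,0): 4·2+6·0=8≤11, 5·2+2·0=10≤14, objective 10.
(x_1,x_2)=(1,1): 4·1+6·1=10≤11, 5·1+2·1=7≤14, objective 7.
(x_1,x_2)=(1,0): 4·1+6·0=4≤11, 5·1+2·0=5≤14, objective 5.
Maximum is 10 at (x_1,x_2)=(2,0).

10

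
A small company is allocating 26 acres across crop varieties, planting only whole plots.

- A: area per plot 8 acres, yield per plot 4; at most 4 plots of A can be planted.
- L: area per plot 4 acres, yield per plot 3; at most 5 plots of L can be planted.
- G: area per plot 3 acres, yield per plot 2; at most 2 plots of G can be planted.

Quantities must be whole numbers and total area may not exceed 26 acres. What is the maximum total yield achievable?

5×L and 2×G: area 26 ≤ 26, yield 5·3 + 2·2 = 19.
5×L and 1×G: area 23 ≤ 26, yield 5·3 + 1·2 = 17.
Best is 19.

19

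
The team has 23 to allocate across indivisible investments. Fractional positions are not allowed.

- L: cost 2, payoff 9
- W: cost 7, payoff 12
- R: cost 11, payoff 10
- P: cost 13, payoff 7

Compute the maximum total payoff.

31

Allowing fractional choices, the relaxed optimum would be about 32.6, but investments are indivisible.
L + W + P: cost 2 + 7 + 13 = 22 ≤ 23, payoff 9 + 12 + 7 = 28.
L + W + R: cost 2 + 7 + 11 = 20 ≤ 23, payoff 9 + 12 + 10 = 31.
Best is L, W, and R with total payoff 31.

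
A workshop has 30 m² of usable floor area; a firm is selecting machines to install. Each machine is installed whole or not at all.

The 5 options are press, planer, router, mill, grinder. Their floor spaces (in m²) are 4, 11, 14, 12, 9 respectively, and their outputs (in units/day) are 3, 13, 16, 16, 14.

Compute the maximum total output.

35

This is a 0-1 knapsack instance.
Take press, router, and mill: floor space 4 + 14 + 12 = 30 ≤ 30, output 3 + 16 + 16 = 35.
No other feasible combination does better.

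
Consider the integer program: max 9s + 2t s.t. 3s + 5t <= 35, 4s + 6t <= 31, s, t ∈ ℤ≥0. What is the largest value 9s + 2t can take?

63

Relaxing integrality, the LP optimum is 69.75 at (s,t) = (7.75, 0), which is not an integer point.
(s,t)=(7,0): 3·7+5·0=21≤35, 4·7+6·0=28≤31, objective 63.
(s,t)=(6,1): 3·6+5·1=23≤35, 4·6+6·1=30≤31, objective 56.
No feasible integer point exceeds 63.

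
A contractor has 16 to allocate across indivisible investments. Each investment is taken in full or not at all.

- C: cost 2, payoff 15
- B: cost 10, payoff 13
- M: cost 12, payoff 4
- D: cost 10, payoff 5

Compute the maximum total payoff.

Allowing fractional choices, the relaxed optimum would be about 30.0, but investments are indivisible.
C + B: cost 2 + 10 = 12 ≤ 16, payoff 15 + 13 = 28.
C + D: cost 2 + 10 = 12 ≤ 16, payoff 15 + 5 = 20.
C + M: cost 2 + 12 = 14 ≤ 16, payoff 15 + 4 = 19.
Best is C and B with total payoff 28.

28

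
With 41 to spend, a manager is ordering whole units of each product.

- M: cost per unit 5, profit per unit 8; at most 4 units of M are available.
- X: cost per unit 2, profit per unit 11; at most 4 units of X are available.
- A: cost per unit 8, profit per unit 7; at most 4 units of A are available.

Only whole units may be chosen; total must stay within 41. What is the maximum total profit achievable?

83

This is a bounded integer knapsack.
X has the best ratio (11/2); taking only X gives at most 4×11 = 44 (stopped by the supply cap of 4).
Mixing does better — 4×M, 4×X, and 1×A: cost 36 ≤ 41, profit 4·8 + 4·11 + 1·7 = 83.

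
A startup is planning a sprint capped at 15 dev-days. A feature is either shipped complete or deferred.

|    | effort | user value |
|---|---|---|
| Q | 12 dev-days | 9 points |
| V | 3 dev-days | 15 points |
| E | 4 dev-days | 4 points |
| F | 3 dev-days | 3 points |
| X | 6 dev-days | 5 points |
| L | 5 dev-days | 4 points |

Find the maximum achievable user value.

V + E + X: effort 3 + 4 + 6 = 13 ≤ 15, user value 15 + 4 + 5 = 24.
V + E + F + L: effort 3 + 4 + 3 + 5 = 15 ≤ 15, user value 15 + 4 + 3 + 4 = 26.
Best is V, E, F, and L with total user value 26.

26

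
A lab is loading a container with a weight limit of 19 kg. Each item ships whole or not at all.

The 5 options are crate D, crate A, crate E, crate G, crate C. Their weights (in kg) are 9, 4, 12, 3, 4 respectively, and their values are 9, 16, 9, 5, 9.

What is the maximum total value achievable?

This is an integer program with binary decision variables.
Allowing fractional choices, the relaxed optimum would be about 38.0, but items are indivisible.
crate A + crate G + crate C: weight 4 + 3 + 4 = 11 ≤ 19, value 16 + 5 + 9 = 30.
crate D + crate A + crate C: weight 9 + 4 + 4 = 17 ≤ 19, value 9 + 16 + 9 = 34.
Best is crate D, crate A, and crate C with total value 34.

34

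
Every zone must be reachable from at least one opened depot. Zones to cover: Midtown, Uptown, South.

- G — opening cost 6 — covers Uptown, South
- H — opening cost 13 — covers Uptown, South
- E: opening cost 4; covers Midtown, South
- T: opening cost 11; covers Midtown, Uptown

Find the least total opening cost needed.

10

This is an integer covering problem.
Choose G and E: together they cover Midtown, Uptown, South — every zone.
Total opening cost: 6 + 4 = 10.
No cover costs less than 10.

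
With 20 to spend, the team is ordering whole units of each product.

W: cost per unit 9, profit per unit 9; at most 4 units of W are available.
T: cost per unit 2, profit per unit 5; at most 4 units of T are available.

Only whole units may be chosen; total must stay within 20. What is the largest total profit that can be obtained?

29

1×W and 4×T: cost 17 ≤ 20, profit 1·9 + 4·5 = 29.
1×W and 3×T: cost 15 ≤ 20, profit 1·9 + 3·5 = 24.
Best is 29.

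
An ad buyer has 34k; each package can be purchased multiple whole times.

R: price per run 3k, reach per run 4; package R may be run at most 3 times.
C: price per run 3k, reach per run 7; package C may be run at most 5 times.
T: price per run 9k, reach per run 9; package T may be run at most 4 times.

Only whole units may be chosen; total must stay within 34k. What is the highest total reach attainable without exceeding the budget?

56

Take 3×R, 5×C, and 1×T: price 33 ≤ 34, reach 3·4 + 5·7 + 1·9 = 56.
C has the best ratio (7/3) and is taken to its limit of 5; remaining capacity is filled optimally with the others.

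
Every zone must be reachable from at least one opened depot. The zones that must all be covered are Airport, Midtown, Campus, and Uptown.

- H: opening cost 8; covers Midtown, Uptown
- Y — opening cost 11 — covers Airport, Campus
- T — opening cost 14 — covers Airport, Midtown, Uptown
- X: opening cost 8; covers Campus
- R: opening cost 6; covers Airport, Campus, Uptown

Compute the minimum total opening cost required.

This is an integer covering problem.
Choose H and R: together they cover Airport, Midtown, Campus, Uptown — every zone.
Total opening cost: 8 + 6 = 14.
No cover costs less than 14.

14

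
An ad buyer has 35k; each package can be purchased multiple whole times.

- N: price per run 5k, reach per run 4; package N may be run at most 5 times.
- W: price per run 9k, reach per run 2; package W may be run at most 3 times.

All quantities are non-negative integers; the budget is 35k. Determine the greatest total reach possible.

22

N has the best ratio (4/5); taking only N gives at most 5×4 = 20 (stopped by the supply cap of 5).
Mixing does better — 5×N and 1×W: price 34 ≤ 35, reach 5·4 + 1·2 = 22.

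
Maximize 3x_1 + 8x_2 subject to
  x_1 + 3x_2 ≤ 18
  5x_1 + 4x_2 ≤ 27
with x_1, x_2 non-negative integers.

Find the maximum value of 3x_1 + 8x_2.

Relaxing integrality, the LP optimum is 48.27 at (x_1,x_2) = (0.818, 5.73), which is not an integer point.
(x_1,x_2)=(0,6): 1·0+3·6=18≤18, 5·0+4·6=24≤27, objective 48.
(x_1,x_2)=(1,5): 1·1+3·5=16≤18, 5·1+4·5=25≤27, objective 43.
Maximum is 48 at (x_1,x_2)=(0,6).

48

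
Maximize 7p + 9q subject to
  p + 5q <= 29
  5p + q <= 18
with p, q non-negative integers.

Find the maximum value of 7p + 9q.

59

The continuous relaxation peaks at (2.54, 5.29) with value 65.42; rounding to a feasible lattice point costs some objective.
(p,q)=(2,5): 1·2+5·5=27≤29, 5·2+1·5=15≤18, objective 59.
(p,q)=(1,5): 1·1+5·5=26≤29, 5·1+1·5=10≤18, objective 52.
(p,q)=(2,4): 1·2+5·4=22≤29, 5·2+1·4=14≤18, objective 50.
No feasible integer point exceeds 59.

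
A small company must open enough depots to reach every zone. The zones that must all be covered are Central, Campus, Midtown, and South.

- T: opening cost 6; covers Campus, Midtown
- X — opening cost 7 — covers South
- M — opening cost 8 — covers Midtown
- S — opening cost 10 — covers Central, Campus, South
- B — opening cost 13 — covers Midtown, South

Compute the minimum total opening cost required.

This is an integer covering problem.
Choose T and S: together they cover Central, Campus, Midtown, South — every zone.
Total opening cost: 6 + 10 = 16.
No cover costs less than 16.

16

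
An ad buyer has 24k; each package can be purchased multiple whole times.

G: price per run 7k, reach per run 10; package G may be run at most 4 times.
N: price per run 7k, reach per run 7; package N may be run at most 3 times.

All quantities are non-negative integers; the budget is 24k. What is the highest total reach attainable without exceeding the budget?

30

Take 3×G: price 21 ≤ 24, reach 3·10 = 30.
No other integer combination yields more.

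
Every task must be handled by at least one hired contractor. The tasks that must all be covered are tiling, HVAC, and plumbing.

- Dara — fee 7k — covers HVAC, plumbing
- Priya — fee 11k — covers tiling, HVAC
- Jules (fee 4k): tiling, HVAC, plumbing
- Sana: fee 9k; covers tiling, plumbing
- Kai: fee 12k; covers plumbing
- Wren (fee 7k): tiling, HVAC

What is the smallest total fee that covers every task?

Jules alone covers tiling, HVAC, plumbing — every task.
Total fee: 4.
No cover costs less than 4.

4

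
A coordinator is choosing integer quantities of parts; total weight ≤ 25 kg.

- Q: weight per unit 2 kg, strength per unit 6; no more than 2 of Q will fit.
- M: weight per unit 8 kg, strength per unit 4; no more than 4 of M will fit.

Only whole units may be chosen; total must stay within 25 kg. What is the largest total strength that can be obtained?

2×Q and 1×M: weight 12 ≤ 25, strength 2·6 + 1·4 = 16.
2×Q and 2×M: weight 20 ≤ 25, strength 2·6 + 2·4 = 20.
Best is 20.

20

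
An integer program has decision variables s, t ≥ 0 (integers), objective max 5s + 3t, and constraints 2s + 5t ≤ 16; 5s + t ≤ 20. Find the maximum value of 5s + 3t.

21

Relaxing integrality, the LP optimum is 23.48 at (s,t) = (3.65, 1.74), which is not an integer point.
(s,t)=(3,2): 2·3+5·2=16≤16, 5·3+1·2=17≤20, objective 21.
(s,t)=(4,0): 2·4+5·0=8≤16, 5·4+1·0=20≤20, objective 20.
(s,t)=(3,1): 2·3+5·1=11≤16, 5·3+1·1=16≤20, objective 18.
The best lattice point is (3,2), giving 21.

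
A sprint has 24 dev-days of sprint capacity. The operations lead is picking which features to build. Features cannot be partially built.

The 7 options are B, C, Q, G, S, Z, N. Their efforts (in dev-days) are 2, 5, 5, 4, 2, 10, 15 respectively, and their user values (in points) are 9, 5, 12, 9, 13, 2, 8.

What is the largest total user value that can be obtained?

48

This is an integer program with binary decision variables.
Allowing fractional choices, the relaxed optimum would be about 51.2, but features are indivisible.
B + C + Q + G + S: effort 2 + 5 + 5 + 4 + 2 = 18 ≤ 24, user value 9 + 5 + 12 + 9 + 13 = 48.
B + Q + G + S: effort 2 + 5 + 4 + 2 = 13 ≤ 24, user value 9 + 12 + 9 + 13 = 43.
B + Q + G + S + Z: effort 2 + 5 + 4 + 2 + 10 = 23 ≤ 24, user value 9 + 12 + 9 + 13 + 2 = 45.
Best is B, C, Q, G, and S with total user value 48.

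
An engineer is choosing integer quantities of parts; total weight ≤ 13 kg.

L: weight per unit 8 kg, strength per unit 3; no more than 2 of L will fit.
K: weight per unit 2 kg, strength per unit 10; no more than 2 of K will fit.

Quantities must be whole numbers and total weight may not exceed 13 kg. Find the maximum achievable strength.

Take 1×L and 2×K: weight 12 ≤ 13, strength 1·3 + 2·10 = 23.
K has the best ratio (10/2) and is taken to its limit of 2; remaining capacity is filled optimally with the others.

23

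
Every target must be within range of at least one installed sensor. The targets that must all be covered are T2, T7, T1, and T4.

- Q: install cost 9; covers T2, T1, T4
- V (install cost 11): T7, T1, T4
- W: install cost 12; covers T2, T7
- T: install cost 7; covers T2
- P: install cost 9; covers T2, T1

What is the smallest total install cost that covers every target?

18

Choose V and T: together they cover T2, T7, T1, T4 — every target.
Total install cost: 11 + 7 = 18.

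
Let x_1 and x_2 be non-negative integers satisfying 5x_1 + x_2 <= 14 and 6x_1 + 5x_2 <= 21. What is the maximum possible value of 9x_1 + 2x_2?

20

(x_1,x_2)=(2,1) is feasible, giving 20.
(x_1,x_2)=(2,0) is feasible, giving 18.
(x_1,x_2)=(1,2) is feasible, giving 13.
(x_1,x_2)=(1,1) is feasible, giving 11.
No feasible integer point exceeds 20.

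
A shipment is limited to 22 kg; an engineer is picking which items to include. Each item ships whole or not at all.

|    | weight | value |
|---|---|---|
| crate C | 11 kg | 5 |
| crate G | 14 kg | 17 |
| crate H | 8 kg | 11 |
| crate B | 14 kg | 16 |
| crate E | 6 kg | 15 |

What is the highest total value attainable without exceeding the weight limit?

32

Allowing fractional choices, the relaxed optimum would be about 35.7, but items are indivisible.
crate G + crate E: weight 14 + 6 = 20 ≤ 22, value 17 + 15 = 32.
crate B + crate E: weight 14 + 6 = 20 ≤ 22, value 16 + 15 = 31.
Best is crate G and crate E with total value 32.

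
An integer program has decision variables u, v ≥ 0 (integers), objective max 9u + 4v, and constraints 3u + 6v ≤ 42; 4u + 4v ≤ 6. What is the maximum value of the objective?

9

(u,v)=(1,0) is feasible, giving 9.
(u,v)=(0,1) is feasible, giving 4.
(u,v)=(0,0) is feasible, giving 0.
The best lattice point is (1,0), giving 9.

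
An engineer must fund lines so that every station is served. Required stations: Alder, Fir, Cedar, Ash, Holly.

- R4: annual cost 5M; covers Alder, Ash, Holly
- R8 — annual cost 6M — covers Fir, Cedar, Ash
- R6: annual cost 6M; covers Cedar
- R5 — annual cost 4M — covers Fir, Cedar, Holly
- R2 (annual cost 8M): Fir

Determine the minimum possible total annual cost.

Choose R4 and R5: together they cover Alder, Fir, Cedar, Ash, Holly — every station.
Total annual cost: 5 + 4 = 9.
No cover costs less than 9.

9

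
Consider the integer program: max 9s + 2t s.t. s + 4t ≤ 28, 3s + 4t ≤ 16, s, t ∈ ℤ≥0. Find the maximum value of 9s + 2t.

45

Relaxing integrality, the LP optimum is 48.00 at (s,t) = (5.33, 0), which is not an integer point.
(s,t)=(5,0): 1·5+4·0=5≤28, 3·5+4·0=15≤16, objective 45.
(s,t)=(4,1): 1·4+4·1=8≤28, 3·4+4·1=16≤16, objective 38.
No feasible integer point exceeds 45.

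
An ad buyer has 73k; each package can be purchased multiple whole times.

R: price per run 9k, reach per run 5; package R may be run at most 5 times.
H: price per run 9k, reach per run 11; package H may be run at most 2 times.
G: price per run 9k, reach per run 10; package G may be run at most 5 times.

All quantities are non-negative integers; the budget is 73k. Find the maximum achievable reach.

This is a bounded integer knapsack.
Take 1×R, 2×H, and 5×G: price 72 ≤ 73, reach 1·5 + 2·11 + 5·10 = 77.
H has the best ratio (11/9) and is taken to its limit of 2; remaining capacity is filled optimally with the others.

77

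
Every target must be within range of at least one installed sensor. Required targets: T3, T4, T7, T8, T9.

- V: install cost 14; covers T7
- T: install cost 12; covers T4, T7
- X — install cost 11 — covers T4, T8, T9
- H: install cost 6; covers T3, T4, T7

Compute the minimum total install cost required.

17

Choose X and H: together they cover T3, T4, T7, T8, T9 — every target.
Total install cost: 11 + 6 = 17.
No cover costs less than 17.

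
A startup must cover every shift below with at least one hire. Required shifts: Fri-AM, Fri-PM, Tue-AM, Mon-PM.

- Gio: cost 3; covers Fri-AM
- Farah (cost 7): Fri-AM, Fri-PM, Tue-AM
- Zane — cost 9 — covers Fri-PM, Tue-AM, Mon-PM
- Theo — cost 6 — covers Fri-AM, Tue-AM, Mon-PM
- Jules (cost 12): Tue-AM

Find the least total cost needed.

The greedy cost-per-new-shift heuristic would pick Theo and Farah for 13, but a cheaper cover exists.
Choose Gio and Zane: together they cover Fri-AM, Fri-PM, Tue-AM, Mon-PM — every shift.
Total cost: 3 + 9 = 12.
No cover costs less than 12.

12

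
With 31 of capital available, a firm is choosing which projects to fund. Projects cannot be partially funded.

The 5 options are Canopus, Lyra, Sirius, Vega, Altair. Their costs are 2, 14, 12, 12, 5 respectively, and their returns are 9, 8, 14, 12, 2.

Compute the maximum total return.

37

Allowing fractional choices, the relaxed optimum would be about 37.9, but projects are indivisible.
Canopus + Lyra + Sirius: cost 2 + 14 + 12 = 28 ≤ 31, return 9 + 8 + 14 = 31.
Canopus + Sirius + Vega: cost 2 + 12 + 12 = 26 ≤ 31, return 9 + 14 + 12 = 35.
Canopus + Sirius + Vega + Altair: cost 2 + 12 + 12 + 5 = 31 ≤ 31, return 9 + 14 + 12 + 2 = 37.
Best is Canopus, Sirius, Vega, and Altair with total return 37.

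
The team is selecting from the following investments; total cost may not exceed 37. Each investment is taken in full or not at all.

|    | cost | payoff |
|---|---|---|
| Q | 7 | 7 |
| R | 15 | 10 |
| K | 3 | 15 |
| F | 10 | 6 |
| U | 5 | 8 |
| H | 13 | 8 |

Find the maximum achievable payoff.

Q + R + K + U: cost 7 + 15 + 3 + 5 = 30 ≤ 37, payoff 7 + 10 + 15 + 8 = 40.
R + K + U + H: cost 15 + 3 + 5 + 13 = 36 ≤ 37, payoff 10 + 15 + 8 + 8 = 41.
R + K + F + U: cost 15 + 3 + 10 + 5 = 33 ≤ 37, payoff 10 + 15 + 6 + 8 = 39.
Best is R, K, U, and H with total payoff 41.

41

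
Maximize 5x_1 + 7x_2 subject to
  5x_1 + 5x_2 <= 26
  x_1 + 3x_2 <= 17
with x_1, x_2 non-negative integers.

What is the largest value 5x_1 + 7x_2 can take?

35

The continuous relaxation peaks at (0, 5.2) with value 36.40; rounding to a feasible lattice point costs some objective.
(x_1,x_2)=(0,5): 5·0+5·5=25≤26, 1·0+3·5=15≤17, objective 35.
(x_1,x_2)=(1,4): 5·1+5·4=25≤26, 1·1+3·4=13≤17, objective 33.
(x_1,x_2)=(0,4): 5·0+5·4=20≤26, 1·0+3·4=12≤17, objective 28.
The best lattice point is (0,5), giving 35.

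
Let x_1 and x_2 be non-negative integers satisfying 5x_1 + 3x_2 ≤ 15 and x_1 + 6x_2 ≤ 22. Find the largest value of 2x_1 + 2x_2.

Relaxing integrality, the LP optimum is 8.81 at (x_1,x_2) = (0.889, 3.52), which is not an integer point.
(x_1,x_2)=(1,3): 5·1+3·3=14≤15, 1·1+6·3=19≤22, objective 8.
(x_1,x_2)=(1,2): 5·1+3·2=11≤15, 1·1+6·2=13≤22, objective 6.
(x_1,x_2)=(0,3): 5·0+3·3=9≤15, 1·0+6·3=18≤22, objective 6.
The best lattice point is (1,3), giving 8.

8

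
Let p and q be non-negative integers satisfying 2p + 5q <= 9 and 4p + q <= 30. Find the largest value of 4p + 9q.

The continuous relaxation peaks at (4.5, 0) with value 18.00; rounding to a feasible lattice point costs some objective.
(p,q)=(2,1): 2·2+5·1=9≤9, 4·2+1·1=9≤30, objective 17.
(p,q)=(4,0): 2·4+5·0=8≤9, 4·4+1·0=16≤30, objective 16.
(p,q)=(1,1): 2·1+5·1=7≤9, 4·1+1·1=5≤30, objective 13.
The best lattice point is (2,1), giving 17.

17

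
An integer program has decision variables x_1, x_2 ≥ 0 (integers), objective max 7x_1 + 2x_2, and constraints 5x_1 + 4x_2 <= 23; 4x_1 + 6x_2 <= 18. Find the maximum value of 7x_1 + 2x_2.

28

Relaxing integrality, the LP optimum is 31.50 at (x_1,x_2) = (4.5, 0), which is not an integer point.
(x_1,x_2)=(4,0): 5·4+4·0=20≤23, 4·4+6·0=16≤18, objective 28.
(x_1,x_2)=(3,1): 5·3+4·1=19≤23, 4·3+6·1=18≤18, objective 23.
(x_1,x_2)=(3,0): 5·3+4·0=15≤23, 4·3+6·0=12≤18, objective 21.
The best lattice point is (4,0), giving 28.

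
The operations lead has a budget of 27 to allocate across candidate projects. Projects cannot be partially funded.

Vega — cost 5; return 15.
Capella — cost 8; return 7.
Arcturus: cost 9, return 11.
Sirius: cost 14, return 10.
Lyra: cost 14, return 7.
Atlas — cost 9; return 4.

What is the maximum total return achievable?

Take Vega, Capella, and Arcturus: cost 5 + 8 + 9 = 22 ≤ 27, return 15 + 7 + 11 = 33.
No other feasible combination does better.

33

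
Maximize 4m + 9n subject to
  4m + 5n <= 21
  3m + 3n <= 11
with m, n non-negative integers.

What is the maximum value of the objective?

Relaxing integrality, the LP optimum is 33.00 at (m,n) = (0, 3.67), which is not an integer point.
(m,n)=(0,3): 4·0+5·3=15≤21, 3·0+3·3=9≤11, objective 27.
(m,n)=(1,2): 4·1+5·2=14≤21, 3·1+3·2=9≤11, objective 22.
(m,n)=(0,2): 4·0+5·2=10≤21, 3·0+3·2=6≤11, objective 18.
Maximum is 27 at (m,n)=(0,3).

27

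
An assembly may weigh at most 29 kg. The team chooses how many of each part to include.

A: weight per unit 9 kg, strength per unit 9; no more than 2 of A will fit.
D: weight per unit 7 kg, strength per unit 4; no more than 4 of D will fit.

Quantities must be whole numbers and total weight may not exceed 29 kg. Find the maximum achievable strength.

22

2×A: weight 18 ≤ 29, strength 2·9 = 18.
2×A and 1×D: weight 25 ≤ 29, strength 2·9 + 1·4 = 22.
Best is 22.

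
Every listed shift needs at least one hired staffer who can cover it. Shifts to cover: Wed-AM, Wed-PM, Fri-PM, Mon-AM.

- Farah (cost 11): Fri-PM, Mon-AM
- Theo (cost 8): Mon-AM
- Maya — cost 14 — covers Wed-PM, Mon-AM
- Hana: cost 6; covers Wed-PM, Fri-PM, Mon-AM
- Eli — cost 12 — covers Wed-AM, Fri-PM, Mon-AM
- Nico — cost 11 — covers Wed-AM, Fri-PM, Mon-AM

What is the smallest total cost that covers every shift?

Choose Hana and Nico: together they cover Wed-AM, Wed-PM, Fri-PM, Mon-AM — every shift.
Total cost: 6 + 11 = 17.
No cover costs less than 17.

17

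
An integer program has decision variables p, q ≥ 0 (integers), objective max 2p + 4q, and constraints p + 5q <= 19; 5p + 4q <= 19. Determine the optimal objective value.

14

(p,q)=(1,3): 1·1+5·3=16≤19, 5·1+4·3=17≤19, objective 14.
(p,q)=(0,3): 1·0+5·3=15≤19, 5·0+4·3=12≤19, objective 12.
(p,q)=(2,2): 1·2+5·2=12≤19, 5·2+4·2=18≤19, objective 12.
(p,q)=(1,2): 1·1+5·2=11≤19, 5·1+4·2=13≤19, objective 10.
No feasible integer point exceeds 14.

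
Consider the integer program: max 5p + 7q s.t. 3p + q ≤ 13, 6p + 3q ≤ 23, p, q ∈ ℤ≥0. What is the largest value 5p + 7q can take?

Relaxing integrality, the LP optimum is 53.67 at (p,q) = (0, 7.67), which is not an integer point.
(p,q)=(0,7) is feasible, giving 49.
(p,q)=(0,6) is feasible, giving 42.
Maximum is 49 at (p,q)=(0,7).

49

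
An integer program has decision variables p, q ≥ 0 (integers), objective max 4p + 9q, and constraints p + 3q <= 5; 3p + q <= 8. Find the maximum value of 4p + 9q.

17

Relaxing integrality, the LP optimum is 17.38 at (p,q) = (2.38, 0.875), which is not an integer point.
(p,q)=(2,1): 1·2+3·1=5≤5, 3·2+1·1=7≤8, objective 17.
(p,q)=(1,1): 1·1+3·1=4≤5, 3·1+1·1=4≤8, objective 13.
(p,q)=(2,0): 1·2+3·0=2≤5, 3·2+1·0=6≤8, objective 8.
The best lattice point is (2,1), giving 17.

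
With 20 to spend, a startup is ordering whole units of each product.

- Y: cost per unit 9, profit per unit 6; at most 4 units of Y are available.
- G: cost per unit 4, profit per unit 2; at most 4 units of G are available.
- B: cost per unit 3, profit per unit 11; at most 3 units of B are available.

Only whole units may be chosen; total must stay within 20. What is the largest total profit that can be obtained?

39

2×G and 3×B: cost 17 ≤ 20, profit 2·2 + 3·11 = 37.
1×Y and 3×B: cost 18 ≤ 20, profit 1·6 + 3·11 = 39.
Best is 39.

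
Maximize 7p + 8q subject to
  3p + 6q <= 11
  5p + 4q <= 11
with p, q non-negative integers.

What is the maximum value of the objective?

The continuous relaxation peaks at (1.22, 1.22) with value 18.33; rounding to a feasible lattice point costs some objective.
(p,q)=(1,1): 3·1+6·1=9≤11, 5·1+4·1=9≤11, objective 15.
(p,q)=(2,0): 3·2+6·0=6≤11, 5·2+4·0=10≤11, objective 14.
(p,q)=(0,1): 3·0+6·1=6≤11, 5·0+4·1=4≤11, objective 8.
No feasible integer point exceeds 15.

15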